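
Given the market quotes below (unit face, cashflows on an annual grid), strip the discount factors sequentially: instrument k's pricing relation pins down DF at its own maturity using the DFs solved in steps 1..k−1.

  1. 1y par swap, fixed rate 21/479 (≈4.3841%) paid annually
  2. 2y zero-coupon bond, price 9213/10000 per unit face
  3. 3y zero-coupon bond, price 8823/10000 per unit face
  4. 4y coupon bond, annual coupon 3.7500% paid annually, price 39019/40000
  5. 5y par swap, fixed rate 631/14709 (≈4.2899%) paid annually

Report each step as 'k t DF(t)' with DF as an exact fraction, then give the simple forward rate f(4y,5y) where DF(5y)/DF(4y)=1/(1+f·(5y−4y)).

step 1 [1y] swap r/1=21/479: DF=(1 − 21/479·(0))/(1+21/479) = 479/500 ≈ 0.958000
step 2 [2y] zero: DF = P = 9213/10000 ≈ 0.921300
step 3 [3y] zero: DF = P = 8823/10000 ≈ 0.882300
step 4 [4y] bond c/1=3/80: DF=(39019/40000 − 3/80·(0.958000+0.921300+0.882300))/(1+3/80) = 2101/2500 ≈ 0.840400
step 5 [5y] swap r/1=631/14709: DF=(1 − 631/14709·(0.958000+0.921300+0.882300+0.840400))/(1+631/14709) = 8107/10000 ≈ 0.810700

1 1 479/500
2 2 9213/10000
3 3 8823/10000
4 4 2101/2500
5 5 8107/10000
f(4y,5y) = ((2101/2500)/(8107/10000) − 1)/(1) = 27/737 ≈ 3.6635%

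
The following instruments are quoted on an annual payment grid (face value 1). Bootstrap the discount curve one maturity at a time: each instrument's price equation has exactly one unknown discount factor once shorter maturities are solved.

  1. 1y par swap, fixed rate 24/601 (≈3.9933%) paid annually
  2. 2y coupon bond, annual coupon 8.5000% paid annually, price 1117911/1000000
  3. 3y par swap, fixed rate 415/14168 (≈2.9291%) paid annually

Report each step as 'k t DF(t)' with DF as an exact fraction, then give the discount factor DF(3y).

1 1 601/625
2 2 191/200
3 3 917/1000
DF(3y) = 917/1000 ≈ 0.917000

step 1 [1y] swap r/1=24/601: DF=(1 − 24/601·(0))/(1+24/601) = 601/625 ≈ 0.961600
step 2 [2y] bond c/1=17/200: DF=(1117911/1000000 − 17/200·(0.961600))/(1+17/200) = 191/200 ≈ 0.955000
step 3 [3y] swap r/1=415/14168: DF=(1 − 415/14168·(0.961600+0.955000))/(1+415/14168) = 917/1000 ≈ 0.917000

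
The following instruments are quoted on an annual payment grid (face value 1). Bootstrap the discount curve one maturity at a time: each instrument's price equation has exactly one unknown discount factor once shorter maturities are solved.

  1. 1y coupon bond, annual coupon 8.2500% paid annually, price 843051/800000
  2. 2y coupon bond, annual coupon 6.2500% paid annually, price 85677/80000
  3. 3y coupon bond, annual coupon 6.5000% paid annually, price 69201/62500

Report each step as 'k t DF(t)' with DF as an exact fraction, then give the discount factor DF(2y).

step 1 [1y] bond c/1=33/400: DF=(843051/800000 − 33/400·(0))/(1+33/400) = 1947/2000 ≈ 0.973500
step 2 [2y] bond c/1=1/16: DF=(85677/80000 − 1/16·(0.973500))/(1+1/16) = 9507/10000 ≈ 0.950700
step 3 [3y] bond c/1=13/200: DF=(69201/62500 − 13/200·(0.973500+0.950700))/(1+13/200) = 4611/5000 ≈ 0.922200

1 1 1947/2000
2 2 9507/10000
3 3 4611/5000
DF(2y) = 9507/10000 ≈ 0.950700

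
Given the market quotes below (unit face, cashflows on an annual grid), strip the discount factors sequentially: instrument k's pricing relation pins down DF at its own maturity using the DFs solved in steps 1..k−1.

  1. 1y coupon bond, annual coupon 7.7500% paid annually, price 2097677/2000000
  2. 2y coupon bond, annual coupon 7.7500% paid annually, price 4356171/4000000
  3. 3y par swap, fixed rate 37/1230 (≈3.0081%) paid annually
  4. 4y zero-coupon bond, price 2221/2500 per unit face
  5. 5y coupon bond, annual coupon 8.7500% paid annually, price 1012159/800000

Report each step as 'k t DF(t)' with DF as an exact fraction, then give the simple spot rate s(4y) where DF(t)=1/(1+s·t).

1 1 4867/5000
2 2 9407/10000
3 3 9149/10000
4 4 2221/2500
5 5 8643/10000
s(4y) = (1/(2221/2500) − 1)/(4) = 279/8884 ≈ 3.1405%

step 1 [1y] bond c/1=31/400: DF=(2097677/2000000 − 31/400·(0))/(1+31/400) = 4867/5000 ≈ 0.973400
step 2 [2y] bond c/1=31/400: DF=(4356171/4000000 − 31/400·(0.973400))/(1+31/400) = 9407/10000 ≈ 0.940700
step 3 [3y] swap r/1=37/1230: DF=(1 − 37/1230·(0.973400+0.940700))/(1+37/1230) = 9149/10000 ≈ 0.914900
step 4 [4y] zero: DF = P = 2221/2500 ≈ 0.888400
step 5 [5y] bond c/1=7/80: DF=(1012159/800000 − 7/80·(0.973400+0.940700+0.914900+0.888400))/(1+7/80) = 8643/10000 ≈ 0.864300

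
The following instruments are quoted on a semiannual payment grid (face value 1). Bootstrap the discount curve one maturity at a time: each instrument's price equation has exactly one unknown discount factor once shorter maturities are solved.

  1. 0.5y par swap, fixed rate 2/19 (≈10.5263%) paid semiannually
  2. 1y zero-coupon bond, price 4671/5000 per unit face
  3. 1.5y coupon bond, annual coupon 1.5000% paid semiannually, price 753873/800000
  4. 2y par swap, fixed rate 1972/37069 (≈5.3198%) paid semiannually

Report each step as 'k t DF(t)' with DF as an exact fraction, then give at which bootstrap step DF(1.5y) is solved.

step 1 [0.5y] swap r/2=1/19: DF=(1 − 1/19·(0))/(1+1/19) = 19/20 ≈ 0.950000
step 2 [1y] zero: DF = P = 4671/5000 ≈ 0.934200
step 3 [1.5y] bond c/2=3/400: DF=(753873/800000 − 3/400·(0.950000+0.934200))/(1+3/400) = 9213/10000 ≈ 0.921300
step 4 [2y] swap r/2=986/37069: DF=(1 − 986/37069·(0.950000+0.934200+0.921300))/(1+986/37069) = 4507/5000 ≈ 0.901400

1 1/2 19/20
2 1 4671/5000
3 3/2 9213/10000
4 2 4507/5000
DF(1.5y) is solved at step 3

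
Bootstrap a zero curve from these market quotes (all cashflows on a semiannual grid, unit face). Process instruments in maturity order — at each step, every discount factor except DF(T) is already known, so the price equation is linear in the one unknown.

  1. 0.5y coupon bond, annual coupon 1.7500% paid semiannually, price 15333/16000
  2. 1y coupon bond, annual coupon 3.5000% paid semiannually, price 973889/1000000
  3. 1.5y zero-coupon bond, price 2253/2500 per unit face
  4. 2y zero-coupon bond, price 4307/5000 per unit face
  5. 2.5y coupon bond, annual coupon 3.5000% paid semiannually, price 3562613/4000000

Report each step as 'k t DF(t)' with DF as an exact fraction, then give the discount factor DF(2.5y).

1 1/2 19/20
2 1 588/625
3 3/2 2253/2500
4 2 4307/5000
5 5/2 13/16
DF(2.5y) = 13/16 ≈ 0.812500

step 1 [0.5y] bond c/2=7/800: DF=(15333/16000 − 7/800·(0))/(1+7/800) = 19/20 ≈ 0.950000
step 2 [1y] bond c/2=7/400: DF=(973889/1000000 − 7/400·(0.950000))/(1+7/400) = 588/625 ≈ 0.940800
step 3 [1.5y] zero: DF = P = 2253/2500 ≈ 0.901200
step 4 [2y] zero: DF = P = 4307/5000 ≈ 0.861400
step 5 [2.5y] bond c/2=7/400: DF=(3562613/4000000 − 7/400·(0.950000+0.940800+0.901200+0.861400))/(1+7/400) = 13/16 ≈ 0.812500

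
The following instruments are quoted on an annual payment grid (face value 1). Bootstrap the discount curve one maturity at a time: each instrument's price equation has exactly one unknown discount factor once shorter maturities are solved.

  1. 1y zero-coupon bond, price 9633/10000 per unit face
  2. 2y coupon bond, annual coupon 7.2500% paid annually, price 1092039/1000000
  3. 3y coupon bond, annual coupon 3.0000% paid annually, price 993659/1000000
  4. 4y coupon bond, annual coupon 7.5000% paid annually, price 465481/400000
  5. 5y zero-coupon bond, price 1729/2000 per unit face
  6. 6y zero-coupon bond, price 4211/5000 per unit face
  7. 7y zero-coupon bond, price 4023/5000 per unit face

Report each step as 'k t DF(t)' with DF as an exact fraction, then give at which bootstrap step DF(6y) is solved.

1 1 9633/10000
2 2 9531/10000
3 3 9089/10000
4 4 4427/5000
5 5 1729/2000
6 6 4211/5000
7 7 4023/5000
DF(6y) is solved at step 6

step 1 [1y] zero: DF = P = 9633/10000 ≈ 0.963300
step 2 [2y] bond c/1=29/400: DF=(1092039/1000000 − 29/400·(0.963300))/(1+29/400) = 9531/10000 ≈ 0.953100
step 3 [3y] bond c/1=3/100: DF=(993659/1000000 − 3/100·(0.963300+0.953100))/(1+3/100) = 9089/10000 ≈ 0.908900
step 4 [4y] bond c/1=3/40: DF=(465481/400000 − 3/40·(0.963300+0.953100+0.908900))/(1+3/40) = 4427/5000 ≈ 0.885400
step 5 [5y] zero: DF = P = 1729/2000 ≈ 0.864500
step 6 [6y] zero: DF = P = 4211/5000 ≈ 0.842200
step 7 [7y] zero: DF = P = 4023/5000 ≈ 0.804600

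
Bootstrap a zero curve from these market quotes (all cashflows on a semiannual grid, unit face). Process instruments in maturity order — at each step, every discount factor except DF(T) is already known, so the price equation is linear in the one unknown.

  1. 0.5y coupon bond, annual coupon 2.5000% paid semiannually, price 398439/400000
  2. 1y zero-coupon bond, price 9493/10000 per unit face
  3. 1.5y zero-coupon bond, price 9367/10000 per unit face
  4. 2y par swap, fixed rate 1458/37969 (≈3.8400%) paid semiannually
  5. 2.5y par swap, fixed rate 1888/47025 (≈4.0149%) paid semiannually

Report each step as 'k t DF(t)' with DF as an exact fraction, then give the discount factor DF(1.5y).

step 1 [0.5y] bond c/2=1/80: DF=(398439/400000 − 1/80·(0))/(1+1/80) = 4919/5000 ≈ 0.983800
step 2 [1y] zero: DF = P = 9493/10000 ≈ 0.949300
step 3 [1.5y] zero: DF = P = 9367/10000 ≈ 0.936700
step 4 [2y] swap r/2=729/37969: DF=(1 − 729/37969·(0.983800+0.949300+0.936700))/(1+729/37969) = 9271/10000 ≈ 0.927100
step 5 [2.5y] swap r/2=944/47025: DF=(1 − 944/47025·(0.983800+0.949300+0.936700+0.927100))/(1+944/47025) = 566/625 ≈ 0.905600

1 1/2 4919/5000
2 1 9493/10000
3 3/2 9367/10000
4 2 9271/10000
5 5/2 566/625
DF(1.5y) = 9367/10000 ≈ 0.936700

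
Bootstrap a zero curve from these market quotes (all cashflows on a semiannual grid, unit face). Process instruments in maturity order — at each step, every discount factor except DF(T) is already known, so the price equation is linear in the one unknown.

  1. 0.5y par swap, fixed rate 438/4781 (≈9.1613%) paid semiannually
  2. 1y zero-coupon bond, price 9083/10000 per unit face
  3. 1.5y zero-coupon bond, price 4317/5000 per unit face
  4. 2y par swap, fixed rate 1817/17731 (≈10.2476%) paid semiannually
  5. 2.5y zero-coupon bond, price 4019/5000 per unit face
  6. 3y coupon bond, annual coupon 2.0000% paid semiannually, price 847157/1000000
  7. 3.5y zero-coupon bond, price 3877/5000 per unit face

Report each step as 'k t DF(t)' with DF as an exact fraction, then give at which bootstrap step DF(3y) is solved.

step 1 [0.5y] swap r/2=219/4781: DF=(1 − 219/4781·(0))/(1+219/4781) = 4781/5000 ≈ 0.956200
step 2 [1y] zero: DF = P = 9083/10000 ≈ 0.908300
step 3 [1.5y] zero: DF = P = 4317/5000 ≈ 0.863400
step 4 [2y] swap r/2=1817/35462: DF=(1 − 1817/35462·(0.956200+0.908300+0.863400))/(1+1817/35462) = 8183/10000 ≈ 0.818300
step 5 [2.5y] zero: DF = P = 4019/5000 ≈ 0.803800
step 6 [3y] bond c/2=1/100: DF=(847157/1000000 − 1/100·(0.956200+0.908300+0.863400+0.818300+0.803800))/(1+1/100) = 7957/10000 ≈ 0.795700
step 7 [3.5y] zero: DF = P = 3877/5000 ≈ 0.775400

1 1/2 4781/5000
2 1 9083/10000
3 3/2 4317/5000
4 2 8183/10000
5 5/2 4019/5000
6 3 7957/10000
7 7/2 3877/5000
DF(3y) is solved at step 6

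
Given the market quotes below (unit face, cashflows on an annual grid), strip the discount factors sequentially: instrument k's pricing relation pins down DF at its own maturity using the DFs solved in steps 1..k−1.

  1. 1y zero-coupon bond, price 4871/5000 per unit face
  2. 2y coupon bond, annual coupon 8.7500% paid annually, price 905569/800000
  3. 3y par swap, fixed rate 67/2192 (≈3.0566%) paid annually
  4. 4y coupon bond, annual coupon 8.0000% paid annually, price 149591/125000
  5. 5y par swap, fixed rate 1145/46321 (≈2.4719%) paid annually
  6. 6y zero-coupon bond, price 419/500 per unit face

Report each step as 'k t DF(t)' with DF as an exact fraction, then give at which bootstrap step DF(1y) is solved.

step 1 [1y] zero: DF = P = 4871/5000 ≈ 0.974200
step 2 [2y] bond c/1=7/80: DF=(905569/800000 − 7/80·(0.974200))/(1+7/80) = 77/80 ≈ 0.962500
step 3 [3y] swap r/1=67/2192: DF=(1 − 67/2192·(0.974200+0.962500))/(1+67/2192) = 9129/10000 ≈ 0.912900
step 4 [4y] bond c/1=2/25: DF=(149591/125000 − 2/25·(0.974200+0.962500+0.912900))/(1+2/25) = 897/1000 ≈ 0.897000
step 5 [5y] swap r/1=1145/46321: DF=(1 − 1145/46321·(0.974200+0.962500+0.912900+0.897000))/(1+1145/46321) = 1771/2000 ≈ 0.885500
step 6 [6y] zero: DF = P = 419/500 ≈ 0.838000

1 1 4871/5000
2 2 77/80
3 3 9129/10000
4 4 897/1000
5 5 1771/2000
6 6 419/500
DF(1y) is solved at step 1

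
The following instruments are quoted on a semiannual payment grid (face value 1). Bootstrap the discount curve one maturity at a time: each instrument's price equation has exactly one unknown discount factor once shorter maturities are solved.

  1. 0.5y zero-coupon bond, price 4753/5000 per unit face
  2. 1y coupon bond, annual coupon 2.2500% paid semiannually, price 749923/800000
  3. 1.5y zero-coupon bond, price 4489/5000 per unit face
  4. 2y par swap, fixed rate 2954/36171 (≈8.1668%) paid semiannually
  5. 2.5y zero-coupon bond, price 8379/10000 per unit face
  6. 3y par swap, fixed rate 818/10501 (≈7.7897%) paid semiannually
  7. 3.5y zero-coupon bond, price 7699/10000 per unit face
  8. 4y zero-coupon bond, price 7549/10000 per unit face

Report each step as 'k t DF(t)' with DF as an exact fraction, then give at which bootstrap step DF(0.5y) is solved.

1 1/2 4753/5000
2 1 2291/2500
3 3/2 4489/5000
4 2 8523/10000
5 5/2 8379/10000
6 3 1591/2000
7 7/2 7699/10000
8 4 7549/10000
DF(0.5y) is solved at step 1

step 1 [0.5y] zero: DF = P = 4753/5000 ≈ 0.950600
step 2 [1y] bond c/2=9/800: DF=(749923/800000 − 9/800·(0.950600))/(1+9/800) = 2291/2500 ≈ 0.916400
step 3 [1.5y] zero: DF = P = 4489/5000 ≈ 0.897800
step 4 [2y] swap r/2=1477/36171: DF=(1 − 1477/36171·(0.950600+0.916400+0.897800))/(1+1477/36171) = 8523/10000 ≈ 0.852300
step 5 [2.5y] zero: DF = P = 8379/10000 ≈ 0.837900
step 6 [3y] swap r/2=409/10501: DF=(1 − 409/10501·(0.950600+0.916400+0.897800+0.852300+0.837900))/(1+409/10501) = 1591/2000 ≈ 0.795500
step 7 [3.5y] zero: DF = P = 7699/10000 ≈ 0.769900
step 8 [4y] zero: DF = P = 7549/10000 ≈ 0.754900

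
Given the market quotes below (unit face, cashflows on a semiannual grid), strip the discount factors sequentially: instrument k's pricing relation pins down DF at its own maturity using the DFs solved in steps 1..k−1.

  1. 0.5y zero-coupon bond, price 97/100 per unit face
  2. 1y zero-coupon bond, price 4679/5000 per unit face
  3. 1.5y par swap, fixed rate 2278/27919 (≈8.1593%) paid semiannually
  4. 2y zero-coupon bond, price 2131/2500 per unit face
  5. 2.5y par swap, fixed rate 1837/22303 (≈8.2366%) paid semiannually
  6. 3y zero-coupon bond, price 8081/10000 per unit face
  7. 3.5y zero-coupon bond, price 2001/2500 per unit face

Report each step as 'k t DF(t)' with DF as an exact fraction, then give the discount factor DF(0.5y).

1 1/2 97/100
2 1 4679/5000
3 3/2 8861/10000
4 2 2131/2500
5 5/2 8163/10000
6 3 8081/10000
7 7/2 2001/2500
DF(0.5y) = 97/100 ≈ 0.970000

step 1 [0.5y] zero: DF = P = 97/100 ≈ 0.970000
step 2 [1y] zero: DF = P = 4679/5000 ≈ 0.935800
step 3 [1.5y] swap r/2=1139/27919: DF=(1 − 1139/27919·(0.970000+0.935800))/(1+1139/27919) = 8861/10000 ≈ 0.886100
step 4 [2y] zero: DF = P = 2131/2500 ≈ 0.852400
step 5 [2.5y] swap r/2=1837/44606: DF=(1 − 1837/44606·(0.970000+0.935800+0.886100+0.852400))/(1+1837/44606) = 8163/10000 ≈ 0.816300
step 6 [3y] zero: DF = P = 8081/10000 ≈ 0.808100
step 7 [3.5y] zero: DF = P = 2001/2500 ≈ 0.800400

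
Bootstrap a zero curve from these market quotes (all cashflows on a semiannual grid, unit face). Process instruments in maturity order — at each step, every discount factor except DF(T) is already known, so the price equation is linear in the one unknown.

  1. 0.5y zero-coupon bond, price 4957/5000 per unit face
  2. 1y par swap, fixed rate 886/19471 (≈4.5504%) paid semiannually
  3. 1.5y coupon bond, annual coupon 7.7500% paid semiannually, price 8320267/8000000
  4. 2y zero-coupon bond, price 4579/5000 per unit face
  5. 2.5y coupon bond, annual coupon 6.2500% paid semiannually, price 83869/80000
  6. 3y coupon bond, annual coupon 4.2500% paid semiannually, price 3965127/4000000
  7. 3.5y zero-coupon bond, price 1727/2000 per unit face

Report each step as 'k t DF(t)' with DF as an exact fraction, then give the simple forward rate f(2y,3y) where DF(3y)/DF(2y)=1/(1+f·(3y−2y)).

1 1/2 4957/5000
2 1 9557/10000
3 3/2 4643/5000
4 2 4579/5000
5 5/2 9017/10000
6 3 873/1000
7 7/2 1727/2000
f(2y,3y) = ((4579/5000)/(873/1000) − 1)/(1) = 214/4365 ≈ 4.9026%

step 1 [0.5y] zero: DF = P = 4957/5000 ≈ 0.991400
step 2 [1y] swap r/2=443/19471: DF=(1 − 443/19471·(0.991400))/(1+443/19471) = 9557/10000 ≈ 0.955700
step 3 [1.5y] bond c/2=31/800: DF=(8320267/8000000 − 31/800·(0.991400+0.955700))/(1+31/800) = 4643/5000 ≈ 0.928600
step 4 [2y] zero: DF = P = 4579/5000 ≈ 0.915800
step 5 [2.5y] bond c/2=1/32: DF=(83869/80000 − 1/32·(0.991400+0.955700+0.928600+0.915800))/(1+1/32) = 9017/10000 ≈ 0.901700
step 6 [3y] bond c/2=17/800: DF=(3965127/4000000 − 17/800·(0.991400+0.955700+0.928600+0.915800+0.901700))/(1+17/800) = 873/1000 ≈ 0.873000
step 7 [3.5y] zero: DF = P = 1727/2000 ≈ 0.863500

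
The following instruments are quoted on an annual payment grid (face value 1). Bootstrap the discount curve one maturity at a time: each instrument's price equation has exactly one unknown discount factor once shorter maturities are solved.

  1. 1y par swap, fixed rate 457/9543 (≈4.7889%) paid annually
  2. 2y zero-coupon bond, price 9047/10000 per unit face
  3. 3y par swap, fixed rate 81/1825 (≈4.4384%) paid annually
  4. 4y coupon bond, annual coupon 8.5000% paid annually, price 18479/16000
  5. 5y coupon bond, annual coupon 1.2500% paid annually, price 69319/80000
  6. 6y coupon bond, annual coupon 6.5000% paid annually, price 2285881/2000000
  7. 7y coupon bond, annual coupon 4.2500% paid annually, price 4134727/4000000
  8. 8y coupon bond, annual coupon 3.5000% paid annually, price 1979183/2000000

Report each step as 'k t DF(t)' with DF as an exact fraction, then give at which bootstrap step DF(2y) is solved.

step 1 [1y] swap r/1=457/9543: DF=(1 − 457/9543·(0))/(1+457/9543) = 9543/10000 ≈ 0.954300
step 2 [2y] zero: DF = P = 9047/10000 ≈ 0.904700
step 3 [3y] swap r/1=81/1825: DF=(1 − 81/1825·(0.954300+0.904700))/(1+81/1825) = 1757/2000 ≈ 0.878500
step 4 [4y] bond c/1=17/200: DF=(18479/16000 − 17/200·(0.954300+0.904700+0.878500))/(1+17/200) = 17/20 ≈ 0.850000
step 5 [5y] bond c/1=1/80: DF=(69319/80000 − 1/80·(0.954300+0.904700+0.878500+0.850000))/(1+1/80) = 1623/2000 ≈ 0.811500
step 6 [6y] bond c/1=13/200: DF=(2285881/2000000 − 13/200·(0.954300+0.904700+0.878500+0.850000+0.811500))/(1+13/200) = 8047/10000 ≈ 0.804700
step 7 [7y] bond c/1=17/400: DF=(4134727/4000000 − 17/400·(0.954300+0.904700+0.878500+0.850000+0.811500+0.804700))/(1+17/400) = 3897/5000 ≈ 0.779400
step 8 [8y] bond c/1=7/200: DF=(1979183/2000000 − 7/200·(0.954300+0.904700+0.878500+0.850000+0.811500+0.804700+0.779400))/(1+7/200) = 3769/5000 ≈ 0.753800

1 1 9543/10000
2 2 9047/10000
3 3 1757/2000
4 4 17/20
5 5 1623/2000
6 6 8047/10000
7 7 3897/5000
8 8 3769/5000
DF(2y) is solved at step 2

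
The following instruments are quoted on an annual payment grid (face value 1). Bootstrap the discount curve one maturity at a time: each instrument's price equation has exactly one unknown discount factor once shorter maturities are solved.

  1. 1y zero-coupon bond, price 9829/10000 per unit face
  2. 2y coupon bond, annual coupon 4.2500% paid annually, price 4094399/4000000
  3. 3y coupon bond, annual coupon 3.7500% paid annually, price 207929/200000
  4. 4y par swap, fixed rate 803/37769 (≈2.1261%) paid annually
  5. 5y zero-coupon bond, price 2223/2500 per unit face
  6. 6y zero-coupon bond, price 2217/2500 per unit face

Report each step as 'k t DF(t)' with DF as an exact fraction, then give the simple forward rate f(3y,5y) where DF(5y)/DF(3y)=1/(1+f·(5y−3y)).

1 1 9829/10000
2 2 4709/5000
3 3 373/400
4 4 9197/10000
5 5 2223/2500
6 6 2217/2500
f(3y,5y) = ((373/400)/(2223/2500) − 1)/(2) = 433/17784 ≈ 2.4348%

step 1 [1y] zero: DF = P = 9829/10000 ≈ 0.982900
step 2 [2y] bond c/1=17/400: DF=(4094399/4000000 − 17/400·(0.982900))/(1+17/400) = 4709/5000 ≈ 0.941800
step 3 [3y] bond c/1=3/80: DF=(207929/200000 − 3/80·(0.982900+0.941800))/(1+3/80) = 373/400 ≈ 0.932500
step 4 [4y] swap r/1=803/37769: DF=(1 − 803/37769·(0.982900+0.941800+0.932500))/(1+803/37769) = 9197/10000 ≈ 0.919700
step 5 [5y] zero: DF = P = 2223/2500 ≈ 0.889200
step 6 [6y] zero: DF = P = 2217/2500 ≈ 0.886800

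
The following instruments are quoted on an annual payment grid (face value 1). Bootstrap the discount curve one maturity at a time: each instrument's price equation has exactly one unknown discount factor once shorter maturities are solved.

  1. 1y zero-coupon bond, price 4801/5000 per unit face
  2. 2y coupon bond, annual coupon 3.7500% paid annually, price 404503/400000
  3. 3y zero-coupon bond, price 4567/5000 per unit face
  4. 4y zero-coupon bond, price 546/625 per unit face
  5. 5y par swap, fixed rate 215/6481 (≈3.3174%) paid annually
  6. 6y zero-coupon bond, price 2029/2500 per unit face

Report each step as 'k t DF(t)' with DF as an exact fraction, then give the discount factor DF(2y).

step 1 [1y] zero: DF = P = 4801/5000 ≈ 0.960200
step 2 [2y] bond c/1=3/80: DF=(404503/400000 − 3/80·(0.960200))/(1+3/80) = 47/50 ≈ 0.940000
step 3 [3y] zero: DF = P = 4567/5000 ≈ 0.913400
step 4 [4y] zero: DF = P = 546/625 ≈ 0.873600
step 5 [5y] swap r/1=215/6481: DF=(1 − 215/6481·(0.960200+0.940000+0.913400+0.873600))/(1+215/6481) = 1699/2000 ≈ 0.849500
step 6 [6y] zero: DF = P = 2029/2500 ≈ 0.811600

1 1 4801/5000
2 2 47/50
3 3 4567/5000
4 4 546/625
5 5 1699/2000
6 6 2029/2500
DF(2y) = 47/50 ≈ 0.940000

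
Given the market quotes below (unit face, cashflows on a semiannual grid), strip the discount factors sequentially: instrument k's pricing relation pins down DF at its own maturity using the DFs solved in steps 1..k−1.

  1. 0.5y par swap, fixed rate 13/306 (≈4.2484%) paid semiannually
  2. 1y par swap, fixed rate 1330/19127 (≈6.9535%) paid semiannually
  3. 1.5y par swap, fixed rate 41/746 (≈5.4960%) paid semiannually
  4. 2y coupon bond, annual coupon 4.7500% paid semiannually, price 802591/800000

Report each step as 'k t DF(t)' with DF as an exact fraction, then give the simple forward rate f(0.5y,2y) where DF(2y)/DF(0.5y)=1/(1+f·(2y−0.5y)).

1 1/2 612/625
2 1 1867/2000
3 3/2 9221/10000
4 2 4571/5000
f(0.5y,2y) = ((612/625)/(4571/5000) − 1)/(3/2) = 650/13713 ≈ 4.7400%

step 1 [0.5y] swap r/2=13/612: DF=(1 − 13/612·(0))/(1+13/612) = 612/625 ≈ 0.979200
step 2 [1y] swap r/2=665/19127: DF=(1 − 665/19127·(0.979200))/(1+665/19127) = 1867/2000 ≈ 0.933500
step 3 [1.5y] swap r/2=41/1492: DF=(1 − 41/1492·(0.979200+0.933500))/(1+41/1492) = 9221/10000 ≈ 0.922100
step 4 [2y] bond c/2=19/800: DF=(802591/800000 − 19/800·(0.979200+0.933500+0.922100))/(1+19/800) = 4571/5000 ≈ 0.914200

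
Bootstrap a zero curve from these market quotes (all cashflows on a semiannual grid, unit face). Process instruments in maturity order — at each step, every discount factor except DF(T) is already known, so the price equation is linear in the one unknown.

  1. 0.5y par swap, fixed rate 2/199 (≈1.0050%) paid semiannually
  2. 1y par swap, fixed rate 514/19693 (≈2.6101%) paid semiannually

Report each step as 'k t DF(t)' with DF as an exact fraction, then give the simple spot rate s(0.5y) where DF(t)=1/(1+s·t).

1 1/2 199/200
2 1 9743/10000
s(0.5y) = (1/(199/200) − 1)/(1/2) = 2/199 ≈ 1.0050%

step 1 [0.5y] swap r/2=1/199: DF=(1 − 1/199·(0))/(1+1/199) = 199/200 ≈ 0.995000
step 2 [1y] swap r/2=257/19693: DF=(1 − 257/19693·(0.995000))/(1+257/19693) = 9743/10000 ≈ 0.974300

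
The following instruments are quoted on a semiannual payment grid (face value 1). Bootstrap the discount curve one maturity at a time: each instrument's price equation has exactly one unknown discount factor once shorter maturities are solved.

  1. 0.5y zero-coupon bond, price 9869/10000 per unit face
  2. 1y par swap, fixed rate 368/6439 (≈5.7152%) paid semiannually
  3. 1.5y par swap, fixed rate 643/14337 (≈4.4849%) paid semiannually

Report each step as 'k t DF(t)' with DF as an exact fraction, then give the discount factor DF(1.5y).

1 1/2 9869/10000
2 1 1181/1250
3 3/2 9357/10000
DF(1.5y) = 9357/10000 ≈ 0.935700

step 1 [0.5y] zero: DF = P = 9869/10000 ≈ 0.986900
step 2 [1y] swap r/2=184/6439: DF=(1 − 184/6439·(0.986900))/(1+184/6439) = 1181/1250 ≈ 0.944800
step 3 [1.5y] swap r/2=643/28674: DF=(1 − 643/28674·(0.986900+0.944800))/(1+643/28674) = 9357/10000 ≈ 0.935700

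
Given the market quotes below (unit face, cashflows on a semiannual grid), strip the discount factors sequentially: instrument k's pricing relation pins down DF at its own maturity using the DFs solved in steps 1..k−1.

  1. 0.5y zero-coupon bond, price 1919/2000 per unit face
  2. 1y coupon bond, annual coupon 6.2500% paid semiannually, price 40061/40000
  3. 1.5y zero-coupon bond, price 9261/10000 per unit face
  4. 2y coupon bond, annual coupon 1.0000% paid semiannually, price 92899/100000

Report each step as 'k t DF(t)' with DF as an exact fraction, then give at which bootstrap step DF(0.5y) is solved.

1 1/2 1919/2000
2 1 9421/10000
3 3/2 9261/10000
4 2 9103/10000
DF(0.5y) is solved at step 1

step 1 [0.5y] zero: DF = P = 1919/2000 ≈ 0.959500
step 2 [1y] bond c/2=1/32: DF=(40061/40000 − 1/32·(0.959500))/(1+1/32) = 9421/10000 ≈ 0.942100
step 3 [1.5y] zero: DF = P = 9261/10000 ≈ 0.926100
step 4 [2y] bond c/2=1/200: DF=(92899/100000 − 1/200·(0.959500+0.942100+0.926100))/(1+1/200) = 9103/10000 ≈ 0.910300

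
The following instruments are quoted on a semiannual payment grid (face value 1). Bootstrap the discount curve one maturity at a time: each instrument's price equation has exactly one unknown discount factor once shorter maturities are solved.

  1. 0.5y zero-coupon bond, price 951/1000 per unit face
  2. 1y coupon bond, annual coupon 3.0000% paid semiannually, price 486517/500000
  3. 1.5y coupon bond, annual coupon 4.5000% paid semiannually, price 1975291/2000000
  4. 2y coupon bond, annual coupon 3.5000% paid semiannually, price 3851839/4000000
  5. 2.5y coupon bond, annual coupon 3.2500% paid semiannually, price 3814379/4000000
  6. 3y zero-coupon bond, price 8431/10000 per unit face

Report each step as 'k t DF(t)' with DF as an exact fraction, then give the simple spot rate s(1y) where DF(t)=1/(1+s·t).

step 1 [0.5y] zero: DF = P = 951/1000 ≈ 0.951000
step 2 [1y] bond c/2=3/200: DF=(486517/500000 − 3/200·(0.951000))/(1+3/200) = 4723/5000 ≈ 0.944600
step 3 [1.5y] bond c/2=9/400: DF=(1975291/2000000 − 9/400·(0.951000+0.944600))/(1+9/400) = 4621/5000 ≈ 0.924200
step 4 [2y] bond c/2=7/400: DF=(3851839/4000000 − 7/400·(0.951000+0.944600+0.924200))/(1+7/400) = 8979/10000 ≈ 0.897900
step 5 [2.5y] bond c/2=13/800: DF=(3814379/4000000 − 13/800·(0.951000+0.944600+0.924200+0.897900))/(1+13/800) = 8789/10000 ≈ 0.878900
step 6 [3y] zero: DF = P = 8431/10000 ≈ 0.843100

1 1/2 951/1000
2 1 4723/5000
3 3/2 4621/5000
4 2 8979/10000
5 5/2 8789/10000
6 3 8431/10000
s(1y) = (1/(4723/5000) − 1)/(1) = 277/4723 ≈ 5.8649%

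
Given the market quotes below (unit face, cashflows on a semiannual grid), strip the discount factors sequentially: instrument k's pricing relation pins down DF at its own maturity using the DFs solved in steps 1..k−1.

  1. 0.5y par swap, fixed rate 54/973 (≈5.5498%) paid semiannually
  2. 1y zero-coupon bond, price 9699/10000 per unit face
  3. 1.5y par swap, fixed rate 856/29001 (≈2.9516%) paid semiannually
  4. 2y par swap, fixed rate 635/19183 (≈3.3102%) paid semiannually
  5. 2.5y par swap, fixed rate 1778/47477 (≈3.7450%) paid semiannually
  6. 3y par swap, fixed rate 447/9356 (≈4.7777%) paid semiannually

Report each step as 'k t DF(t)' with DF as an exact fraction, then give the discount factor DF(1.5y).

step 1 [0.5y] swap r/2=27/973: DF=(1 − 27/973·(0))/(1+27/973) = 973/1000 ≈ 0.973000
step 2 [1y] zero: DF = P = 9699/10000 ≈ 0.969900
step 3 [1.5y] swap r/2=428/29001: DF=(1 − 428/29001·(0.973000+0.969900))/(1+428/29001) = 2393/2500 ≈ 0.957200
step 4 [2y] swap r/2=635/38366: DF=(1 − 635/38366·(0.973000+0.969900+0.957200))/(1+635/38366) = 1873/2000 ≈ 0.936500
step 5 [2.5y] swap r/2=889/47477: DF=(1 − 889/47477·(0.973000+0.969900+0.957200+0.936500))/(1+889/47477) = 9111/10000 ≈ 0.911100
step 6 [3y] swap r/2=447/18712: DF=(1 − 447/18712·(0.973000+0.969900+0.957200+0.936500+0.911100))/(1+447/18712) = 8659/10000 ≈ 0.865900

1 1/2 973/1000
2 1 9699/10000
3 3/2 2393/2500
4 2 1873/2000
5 5/2 9111/10000
6 3 8659/10000
DF(1.5y) = 2393/2500 ≈ 0.957200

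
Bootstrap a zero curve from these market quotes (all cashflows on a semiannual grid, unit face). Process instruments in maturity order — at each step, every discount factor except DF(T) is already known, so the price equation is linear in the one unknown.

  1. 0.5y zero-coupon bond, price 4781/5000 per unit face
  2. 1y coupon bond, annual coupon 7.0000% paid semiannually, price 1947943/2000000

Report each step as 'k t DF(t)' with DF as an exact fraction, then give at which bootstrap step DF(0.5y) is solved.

1 1/2 4781/5000
2 1 9087/10000
DF(0.5y) is solved at step 1

step 1 [0.5y] zero: DF = P = 4781/5000 ≈ 0.956200
step 2 [1y] bond c/2=7/200: DF=(1947943/2000000 − 7/200·(0.956200))/(1+7/200) = 9087/10000 ≈ 0.908700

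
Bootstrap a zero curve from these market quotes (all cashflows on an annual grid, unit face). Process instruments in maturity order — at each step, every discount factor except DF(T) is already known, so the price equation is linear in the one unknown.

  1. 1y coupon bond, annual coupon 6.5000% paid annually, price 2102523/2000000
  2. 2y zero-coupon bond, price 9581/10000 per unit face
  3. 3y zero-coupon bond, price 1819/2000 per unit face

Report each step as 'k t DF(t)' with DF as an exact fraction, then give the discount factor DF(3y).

1 1 9871/10000
2 2 9581/10000
3 3 1819/2000
DF(3y) = 1819/2000 ≈ 0.909500

step 1 [1y] bond c/1=13/200: DF=(2102523/2000000 − 13/200·(0))/(1+13/200) = 9871/10000 ≈ 0.987100
step 2 [2y] zero: DF = P = 9581/10000 ≈ 0.958100
step 3 [3y] zero: DF = P = 1819/2000 ≈ 0.909500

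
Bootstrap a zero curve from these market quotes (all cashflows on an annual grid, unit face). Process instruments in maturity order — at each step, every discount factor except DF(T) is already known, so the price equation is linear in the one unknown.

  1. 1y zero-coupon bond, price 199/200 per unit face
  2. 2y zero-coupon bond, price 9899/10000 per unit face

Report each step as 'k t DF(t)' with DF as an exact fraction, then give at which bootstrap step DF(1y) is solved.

1 1 199/200
2 2 9899/10000
DF(1y) is solved at step 1

step 1 [1y] zero: DF = P = 199/200 ≈ 0.995000
step 2 [2y] zero: DF = P = 9899/10000 ≈ 0.989900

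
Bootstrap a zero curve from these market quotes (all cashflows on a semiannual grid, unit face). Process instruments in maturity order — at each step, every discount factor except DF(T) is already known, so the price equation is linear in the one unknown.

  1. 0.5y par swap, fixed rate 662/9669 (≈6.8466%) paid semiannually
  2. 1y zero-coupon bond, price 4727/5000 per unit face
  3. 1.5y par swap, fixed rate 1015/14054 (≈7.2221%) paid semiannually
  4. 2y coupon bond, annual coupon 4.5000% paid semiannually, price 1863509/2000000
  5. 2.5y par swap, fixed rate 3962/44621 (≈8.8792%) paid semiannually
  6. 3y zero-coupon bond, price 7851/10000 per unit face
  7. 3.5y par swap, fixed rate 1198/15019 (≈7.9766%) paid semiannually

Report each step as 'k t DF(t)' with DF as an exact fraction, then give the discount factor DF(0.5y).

1 1/2 9669/10000
2 1 4727/5000
3 3/2 1797/2000
4 2 4247/5000
5 5/2 8019/10000
6 3 7851/10000
7 7/2 1901/2500
DF(0.5y) = 9669/10000 ≈ 0.966900

step 1 [0.5y] swap r/2=331/9669: DF=(1 − 331/9669·(0))/(1+331/9669) = 9669/10000 ≈ 0.966900
step 2 [1y] zero: DF = P = 4727/5000 ≈ 0.945400
step 3 [1.5y] swap r/2=1015/28108: DF=(1 − 1015/28108·(0.966900+0.945400))/(1+1015/28108) = 1797/2000 ≈ 0.898500
step 4 [2y] bond c/2=9/400: DF=(1863509/2000000 − 9/400·(0.966900+0.945400+0.898500))/(1+9/400) = 4247/5000 ≈ 0.849400
step 5 [2.5y] swap r/2=1981/44621: DF=(1 − 1981/44621·(0.966900+0.945400+0.898500+0.849400))/(1+1981/44621) = 8019/10000 ≈ 0.801900
step 6 [3y] zero: DF = P = 7851/10000 ≈ 0.785100
step 7 [3.5y] swap r/2=599/15019: DF=(1 − 599/15019·(0.966900+0.945400+0.898500+0.849400+0.801900+0.785100))/(1+599/15019) = 1901/2500 ≈ 0.760400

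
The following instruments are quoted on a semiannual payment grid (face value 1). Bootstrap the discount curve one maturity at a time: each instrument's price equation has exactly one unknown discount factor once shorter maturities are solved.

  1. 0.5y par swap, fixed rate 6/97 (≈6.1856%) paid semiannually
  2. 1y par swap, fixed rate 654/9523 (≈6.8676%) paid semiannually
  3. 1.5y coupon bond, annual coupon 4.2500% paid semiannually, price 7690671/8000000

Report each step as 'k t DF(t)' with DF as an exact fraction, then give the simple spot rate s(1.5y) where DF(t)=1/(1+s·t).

1 1/2 97/100
2 1 4673/5000
3 3/2 9017/10000
s(1.5y) = (1/(9017/10000) − 1)/(3/2) = 1966/27051 ≈ 7.2678%

step 1 [0.5y] swap r/2=3/97: DF=(1 − 3/97·(0))/(1+3/97) = 97/100 ≈ 0.970000
step 2 [1y] swap r/2=327/9523: DF=(1 − 327/9523·(0.970000))/(1+327/9523) = 4673/5000 ≈ 0.934600
step 3 [1.5y] bond c/2=17/800: DF=(7690671/8000000 − 17/800·(0.970000+0.934600))/(1+17/800) = 9017/10000 ≈ 0.901700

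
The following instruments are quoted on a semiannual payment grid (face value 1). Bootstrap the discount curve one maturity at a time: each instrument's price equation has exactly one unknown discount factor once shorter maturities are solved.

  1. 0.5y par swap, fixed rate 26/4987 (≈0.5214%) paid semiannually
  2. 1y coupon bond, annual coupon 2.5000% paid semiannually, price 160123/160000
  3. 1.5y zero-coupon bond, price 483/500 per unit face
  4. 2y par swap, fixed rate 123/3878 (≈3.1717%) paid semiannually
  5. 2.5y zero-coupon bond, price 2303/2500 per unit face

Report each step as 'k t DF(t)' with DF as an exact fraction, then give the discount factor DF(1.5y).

step 1 [0.5y] swap r/2=13/4987: DF=(1 − 13/4987·(0))/(1+13/4987) = 4987/5000 ≈ 0.997400
step 2 [1y] bond c/2=1/80: DF=(160123/160000 − 1/80·(0.997400))/(1+1/80) = 9761/10000 ≈ 0.976100
step 3 [1.5y] zero: DF = P = 483/500 ≈ 0.966000
step 4 [2y] swap r/2=123/7756: DF=(1 − 123/7756·(0.997400+0.976100+0.966000))/(1+123/7756) = 1877/2000 ≈ 0.938500
step 5 [2.5y] zero: DF = P = 2303/2500 ≈ 0.921200

1 1/2 4987/5000
2 1 9761/10000
3 3/2 483/500
4 2 1877/2000
5 5/2 2303/2500
DF(1.5y) = 483/500 ≈ 0.966000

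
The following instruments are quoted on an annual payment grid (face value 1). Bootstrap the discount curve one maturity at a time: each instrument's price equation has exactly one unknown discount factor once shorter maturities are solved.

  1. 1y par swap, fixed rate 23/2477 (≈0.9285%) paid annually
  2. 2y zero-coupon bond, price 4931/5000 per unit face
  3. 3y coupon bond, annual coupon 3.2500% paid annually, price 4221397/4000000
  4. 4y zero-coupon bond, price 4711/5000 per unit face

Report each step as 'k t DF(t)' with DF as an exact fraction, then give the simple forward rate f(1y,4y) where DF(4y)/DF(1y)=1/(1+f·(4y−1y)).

step 1 [1y] swap r/1=23/2477: DF=(1 − 23/2477·(0))/(1+23/2477) = 2477/2500 ≈ 0.990800
step 2 [2y] zero: DF = P = 4931/5000 ≈ 0.986200
step 3 [3y] bond c/1=13/400: DF=(4221397/4000000 − 13/400·(0.990800+0.986200))/(1+13/400) = 9599/10000 ≈ 0.959900
step 4 [4y] zero: DF = P = 4711/5000 ≈ 0.942200

1 1 2477/2500
2 2 4931/5000
3 3 9599/10000
4 4 4711/5000
f(1y,4y) = ((2477/2500)/(4711/5000) − 1)/(3) = 81/4711 ≈ 1.7194%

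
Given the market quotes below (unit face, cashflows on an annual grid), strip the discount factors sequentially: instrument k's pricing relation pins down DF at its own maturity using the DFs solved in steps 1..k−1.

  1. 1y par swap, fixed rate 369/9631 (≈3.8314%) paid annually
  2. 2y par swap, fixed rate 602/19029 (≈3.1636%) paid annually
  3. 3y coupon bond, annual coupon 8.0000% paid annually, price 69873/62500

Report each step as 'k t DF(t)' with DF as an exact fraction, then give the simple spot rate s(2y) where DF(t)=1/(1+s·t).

step 1 [1y] swap r/1=369/9631: DF=(1 − 369/9631·(0))/(1+369/9631) = 9631/10000 ≈ 0.963100
step 2 [2y] swap r/1=602/19029: DF=(1 − 602/19029·(0.963100))/(1+602/19029) = 4699/5000 ≈ 0.939800
step 3 [3y] bond c/1=2/25: DF=(69873/62500 − 2/25·(0.963100+0.939800))/(1+2/25) = 4471/5000 ≈ 0.894200

1 1 9631/10000
2 2 4699/5000
3 3 4471/5000
s(2y) = (1/(4699/5000) − 1)/(2) = 301/9398 ≈ 3.2028%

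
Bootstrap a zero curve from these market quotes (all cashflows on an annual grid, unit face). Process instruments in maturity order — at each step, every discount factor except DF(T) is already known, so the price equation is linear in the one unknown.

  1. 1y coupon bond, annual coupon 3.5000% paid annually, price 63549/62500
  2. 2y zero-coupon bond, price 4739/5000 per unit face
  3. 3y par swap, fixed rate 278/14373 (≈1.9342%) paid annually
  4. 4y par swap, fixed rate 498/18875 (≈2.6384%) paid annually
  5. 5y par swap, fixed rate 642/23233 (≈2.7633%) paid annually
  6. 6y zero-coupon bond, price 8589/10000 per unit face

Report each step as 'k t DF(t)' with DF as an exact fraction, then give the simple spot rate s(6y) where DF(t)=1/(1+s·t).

step 1 [1y] bond c/1=7/200: DF=(63549/62500 − 7/200·(0))/(1+7/200) = 614/625 ≈ 0.982400
step 2 [2y] zero: DF = P = 4739/5000 ≈ 0.947800
step 3 [3y] swap r/1=278/14373: DF=(1 − 278/14373·(0.982400+0.947800))/(1+278/14373) = 2361/2500 ≈ 0.944400
step 4 [4y] swap r/1=498/18875: DF=(1 − 498/18875·(0.982400+0.947800+0.944400))/(1+498/18875) = 2251/2500 ≈ 0.900400
step 5 [5y] swap r/1=642/23233: DF=(1 − 642/23233·(0.982400+0.947800+0.944400+0.900400))/(1+642/23233) = 2179/2500 ≈ 0.871600
step 6 [6y] zero: DF = P = 8589/10000 ≈ 0.858900

1 1 614/625
2 2 4739/5000
3 3 2361/2500
4 4 2251/2500
5 5 2179/2500
6 6 8589/10000
s(6y) = (1/(8589/10000) − 1)/(6) = 1411/51534 ≈ 2.7380%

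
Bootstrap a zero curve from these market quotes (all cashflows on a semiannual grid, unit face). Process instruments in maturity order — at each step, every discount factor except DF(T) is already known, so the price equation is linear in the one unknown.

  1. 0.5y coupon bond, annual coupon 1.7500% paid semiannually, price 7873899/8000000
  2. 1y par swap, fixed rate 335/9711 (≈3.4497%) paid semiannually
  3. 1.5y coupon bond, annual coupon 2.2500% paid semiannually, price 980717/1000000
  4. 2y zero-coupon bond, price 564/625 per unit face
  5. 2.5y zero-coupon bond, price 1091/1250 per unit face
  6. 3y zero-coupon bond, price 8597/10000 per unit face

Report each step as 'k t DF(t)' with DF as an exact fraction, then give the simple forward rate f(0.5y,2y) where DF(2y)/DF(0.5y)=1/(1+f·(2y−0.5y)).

1 1/2 9757/10000
2 1 1933/2000
3 3/2 4741/5000
4 2 564/625
5 5/2 1091/1250
6 3 8597/10000
f(0.5y,2y) = ((9757/10000)/(564/625) − 1)/(3/2) = 733/13536 ≈ 5.4152%

step 1 [0.5y] bond c/2=7/800: DF=(7873899/8000000 − 7/800·(0))/(1+7/800) = 9757/10000 ≈ 0.975700
step 2 [1y] swap r/2=335/19422: DF=(1 − 335/19422·(0.975700))/(1+335/19422) = 1933/2000 ≈ 0.966500
step 3 [1.5y] bond c/2=9/800: DF=(980717/1000000 − 9/800·(0.975700+0.966500))/(1+9/800) = 4741/5000 ≈ 0.948200
step 4 [2y] zero: DF = P = 564/625 ≈ 0.902400
step 5 [2.5y] zero: DF = P = 1091/1250 ≈ 0.872800
step 6 [3y] zero: DF = P = 8597/10000 ≈ 0.859700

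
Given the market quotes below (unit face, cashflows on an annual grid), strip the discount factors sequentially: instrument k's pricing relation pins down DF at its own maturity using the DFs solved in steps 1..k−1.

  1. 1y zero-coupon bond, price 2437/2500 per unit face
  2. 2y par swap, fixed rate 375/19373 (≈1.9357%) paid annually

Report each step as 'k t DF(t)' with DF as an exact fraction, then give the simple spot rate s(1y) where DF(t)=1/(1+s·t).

step 1 [1y] zero: DF = P = 2437/2500 ≈ 0.974800
step 2 [2y] swap r/1=375/19373: DF=(1 − 375/19373·(0.974800))/(1+375/19373) = 77/80 ≈ 0.962500

1 1 2437/2500
2 2 77/80
s(1y) = (1/(2437/2500) − 1)/(1) = 63/2437 ≈ 2.5851%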